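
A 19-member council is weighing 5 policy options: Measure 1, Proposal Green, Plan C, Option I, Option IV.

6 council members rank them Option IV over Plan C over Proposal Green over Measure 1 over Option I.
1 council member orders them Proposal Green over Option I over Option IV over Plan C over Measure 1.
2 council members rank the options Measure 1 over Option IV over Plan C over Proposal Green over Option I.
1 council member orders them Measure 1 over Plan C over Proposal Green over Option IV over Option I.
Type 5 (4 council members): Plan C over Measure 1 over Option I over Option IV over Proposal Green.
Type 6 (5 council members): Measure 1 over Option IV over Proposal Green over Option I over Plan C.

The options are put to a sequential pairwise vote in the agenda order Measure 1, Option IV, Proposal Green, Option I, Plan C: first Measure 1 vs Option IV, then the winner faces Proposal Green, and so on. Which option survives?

Plan C

Round 1: Measure 1 vs Option IV — 12–7, Measure 1 advances.
Round 2: Measure 1 vs Proposal Green — 12–7, Measure 1 advances.
Round 3: Measure 1 vs Option I — 18–1, Measure 1 advances.
Round 4: Measure 1 vs Plan C — 8–11, Plan C advances.
The agenda winner is Plan C.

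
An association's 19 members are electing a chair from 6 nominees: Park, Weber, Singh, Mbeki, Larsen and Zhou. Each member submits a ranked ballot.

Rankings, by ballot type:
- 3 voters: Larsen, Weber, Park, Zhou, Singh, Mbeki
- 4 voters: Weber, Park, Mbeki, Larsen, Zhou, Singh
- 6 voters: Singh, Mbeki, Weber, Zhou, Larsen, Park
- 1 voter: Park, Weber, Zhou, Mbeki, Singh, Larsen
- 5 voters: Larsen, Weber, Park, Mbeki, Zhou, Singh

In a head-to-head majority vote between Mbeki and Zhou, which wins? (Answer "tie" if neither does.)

Mbeki

Ballots ranking Mbeki above Zhou: 4 + 6 + 5 = 15.
Ballots ranking Zhou above Mbeki: 19 − 15 = 4.
Mbeki wins the head-to-head 15–4.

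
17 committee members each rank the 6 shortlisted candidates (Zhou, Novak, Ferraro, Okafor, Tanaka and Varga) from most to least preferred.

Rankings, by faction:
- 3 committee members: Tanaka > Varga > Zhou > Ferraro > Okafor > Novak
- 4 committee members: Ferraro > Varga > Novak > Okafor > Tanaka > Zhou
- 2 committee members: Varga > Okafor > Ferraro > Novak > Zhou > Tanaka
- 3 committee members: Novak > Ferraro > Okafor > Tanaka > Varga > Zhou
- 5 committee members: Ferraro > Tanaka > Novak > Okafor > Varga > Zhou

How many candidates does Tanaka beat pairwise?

2

Tanaka against each rival (17 committee members):
Tanaka vs Zhou: Tanaka preferred on 3+4+3+5 = 15 ballots; Tanaka wins 15–2.
Tanaka–Novak: Novak 9–8.
Tanaka vs Ferraro: Ferraro, 14–3.
Tanaka vs Okafor: 8 to 9, Okafor.
Tanaka vs Varga: Tanaka wins 11–6.
Tanaka beats Zhou, Varga; loses to Novak, Ferraro, Okafor — 2 pairwise wins.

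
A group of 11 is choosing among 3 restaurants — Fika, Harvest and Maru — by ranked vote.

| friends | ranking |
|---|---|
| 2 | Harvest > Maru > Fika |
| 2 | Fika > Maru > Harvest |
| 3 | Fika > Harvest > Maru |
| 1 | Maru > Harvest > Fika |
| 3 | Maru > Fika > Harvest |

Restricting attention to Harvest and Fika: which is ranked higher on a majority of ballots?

Ballots ranking Harvest above Fika: 2 + 1 = 3.
Ballots ranking Fika above Harvest: 11 − 3 = 8.
Fika wins the head-to-head 8–3.

Fika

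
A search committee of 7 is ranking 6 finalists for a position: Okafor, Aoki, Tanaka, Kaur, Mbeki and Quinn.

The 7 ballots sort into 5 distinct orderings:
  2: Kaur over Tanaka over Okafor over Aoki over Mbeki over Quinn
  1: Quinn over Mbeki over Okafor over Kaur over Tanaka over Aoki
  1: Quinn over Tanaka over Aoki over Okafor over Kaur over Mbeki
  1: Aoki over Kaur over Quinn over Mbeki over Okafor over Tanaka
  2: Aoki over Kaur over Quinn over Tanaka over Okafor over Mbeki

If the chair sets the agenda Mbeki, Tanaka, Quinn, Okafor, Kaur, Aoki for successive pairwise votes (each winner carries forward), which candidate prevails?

Aoki

Round 1: Mbeki vs Tanaka — 2–5, Tanaka advances.
Round 2: Tanaka vs Quinn — 2–5, Quinn advances.
Round 3: Quinn vs Okafor — 5–2, Quinn advances.
Round 4: Quinn vs Kaur — 2–5, Kaur advances.
Round 5: Kaur vs Aoki — 3–4, Aoki advances.
Aoki survives the agenda.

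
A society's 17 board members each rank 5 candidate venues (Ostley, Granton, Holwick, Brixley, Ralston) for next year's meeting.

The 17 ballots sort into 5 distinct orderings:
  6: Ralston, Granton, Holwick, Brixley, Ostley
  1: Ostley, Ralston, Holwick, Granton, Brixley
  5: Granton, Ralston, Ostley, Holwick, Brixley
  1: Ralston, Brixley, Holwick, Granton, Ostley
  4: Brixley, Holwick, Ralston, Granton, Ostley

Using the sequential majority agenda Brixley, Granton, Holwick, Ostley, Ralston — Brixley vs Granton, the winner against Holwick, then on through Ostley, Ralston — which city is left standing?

Ralston

Round 1: Brixley vs Granton — 5–12, Granton advances.
Round 2: Granton vs Holwick — 11–6, Granton advances.
Round 3: Granton vs Ostley — 16–1, Granton advances.
Round 4: Granton vs Ralston — 5–12, Ralston advances.
Ralston survives the agenda.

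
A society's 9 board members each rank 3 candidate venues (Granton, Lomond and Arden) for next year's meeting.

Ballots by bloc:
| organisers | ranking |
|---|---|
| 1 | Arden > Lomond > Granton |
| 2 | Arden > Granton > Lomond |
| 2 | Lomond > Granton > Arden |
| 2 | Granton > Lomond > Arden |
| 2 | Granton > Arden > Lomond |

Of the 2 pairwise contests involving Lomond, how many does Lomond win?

Lomond against each rival (9 organisers):
Lomond vs Granton: 3 to 6, Granton.
Lomond vs Arden: Lomond is ranked higher on 2+2 = 4 ballots, Arden on 5. Arden wins 5–4.
Lomond beats no one; loses to Granton, Arden — 0 pairwise wins.

0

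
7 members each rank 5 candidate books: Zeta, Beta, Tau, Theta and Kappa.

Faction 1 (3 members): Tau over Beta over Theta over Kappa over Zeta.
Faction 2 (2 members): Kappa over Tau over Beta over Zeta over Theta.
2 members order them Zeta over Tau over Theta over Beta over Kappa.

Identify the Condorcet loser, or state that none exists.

none

Pairwise majorities:
Zeta–Beta: Beta 5–2.
Zeta vs Tau: 2 for Zeta, 5 for Tau — Tau by 5–2.
Zeta vs Theta: 4 to 3, Zeta.
Zeta vs Kappa: Zeta is ranked higher on 2 ballots, Kappa on 5. Kappa wins 5–2.
Beta vs Tau: 0 to 7, Tau.
Beta vs Theta: Beta wins 5–2.
Beta vs Kappa: Beta is ranked higher on 3+2 = 5 ballots, Kappa on 2. Beta wins 5–2.
Tau vs Theta: Tau is ranked higher on 3+2+2 = 7 ballots, Theta on 0. Tau wins 7–0.
Tau vs Kappa: 3+2 = 5 for Tau, 2 for Kappa — Tau by 5–2.
Theta vs Kappa: Theta preferred on 3+2 = 5 ballots; Theta wins 5–2.
Each book has at least one pairwise win (Zeta beats Theta; Beta beats Zeta; Tau beats Zeta; Theta beats Kappa; Kappa beats Zeta) — no Condorcet loser.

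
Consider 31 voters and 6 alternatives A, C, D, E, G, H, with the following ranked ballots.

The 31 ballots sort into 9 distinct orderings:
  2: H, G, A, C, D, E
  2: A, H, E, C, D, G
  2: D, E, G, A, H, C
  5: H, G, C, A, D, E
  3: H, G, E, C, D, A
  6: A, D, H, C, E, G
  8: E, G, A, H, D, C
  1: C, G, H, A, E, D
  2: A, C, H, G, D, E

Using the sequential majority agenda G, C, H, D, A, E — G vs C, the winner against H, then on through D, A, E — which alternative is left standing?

Round 1: G vs C — 20–11, G advances.
Round 2: G vs H — 11–20, H advances.
Round 3: H vs D — 23–8, H advances.
Round 4: H vs A — 11–20, A advances.
Round 5: A vs E — 18–13, A advances.
The agenda winner is A.

A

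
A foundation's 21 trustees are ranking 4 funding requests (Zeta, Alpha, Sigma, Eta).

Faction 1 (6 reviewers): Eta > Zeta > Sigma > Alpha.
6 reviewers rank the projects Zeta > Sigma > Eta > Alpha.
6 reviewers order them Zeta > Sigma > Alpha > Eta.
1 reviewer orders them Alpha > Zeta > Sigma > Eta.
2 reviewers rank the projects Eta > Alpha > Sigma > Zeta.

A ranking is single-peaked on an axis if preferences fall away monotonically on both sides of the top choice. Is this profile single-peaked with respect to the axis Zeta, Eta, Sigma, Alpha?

Axis positions: Zeta=1, Eta=2, Sigma=3, Alpha=4.
Faction 1 (peak Eta at position 2): ranking walks positions 2-1-3-4, expanding outward from the peak — single-peaked.
Faction 2: ranking walks positions 1-3-2-4; Sigma is ranked above Eta even though Eta lies between Sigma and the peak Zeta on the axis — preferences dip and rise again. Not single-peaked.
Faction 3: ranking walks positions 1-3-4-2; Sigma is ranked above Eta even though Eta lies between Sigma and the peak Zeta on the axis — preferences dip and rise again. Not single-peaked.
Faction 4: ranking walks positions 4-1-3-2; Zeta is ranked above Sigma even though Sigma lies between Zeta and the peak Alpha on the axis — preferences dip and rise again. Not single-peaked.
Faction 5: ranking walks positions 2-4-3-1; Alpha is ranked above Sigma even though Sigma lies between Alpha and the peak Eta on the axis — preferences dip and rise again. Not single-peaked.
Faction 2 violates single-peakedness, so the profile is not single-peaked on this axis.

no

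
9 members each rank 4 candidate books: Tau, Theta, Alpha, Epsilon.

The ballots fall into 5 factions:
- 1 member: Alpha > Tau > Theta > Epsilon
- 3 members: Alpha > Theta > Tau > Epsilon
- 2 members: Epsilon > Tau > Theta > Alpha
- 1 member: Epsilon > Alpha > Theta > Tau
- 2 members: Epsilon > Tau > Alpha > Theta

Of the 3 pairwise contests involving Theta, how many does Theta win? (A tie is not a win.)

0

Theta against each rival (9 members):
Theta vs Tau: 3+1 = 4 for Theta, 5 for Tau — Tau by 5–4.
Theta vs Alpha: 2 to 7, Alpha.
Theta vs Epsilon: Theta is ranked higher on 1+3 = 4 ballots, Epsilon on 5. Epsilon wins 5–4.
Theta beats no one; loses to Tau, Alpha, Epsilon — 0 pairwise wins.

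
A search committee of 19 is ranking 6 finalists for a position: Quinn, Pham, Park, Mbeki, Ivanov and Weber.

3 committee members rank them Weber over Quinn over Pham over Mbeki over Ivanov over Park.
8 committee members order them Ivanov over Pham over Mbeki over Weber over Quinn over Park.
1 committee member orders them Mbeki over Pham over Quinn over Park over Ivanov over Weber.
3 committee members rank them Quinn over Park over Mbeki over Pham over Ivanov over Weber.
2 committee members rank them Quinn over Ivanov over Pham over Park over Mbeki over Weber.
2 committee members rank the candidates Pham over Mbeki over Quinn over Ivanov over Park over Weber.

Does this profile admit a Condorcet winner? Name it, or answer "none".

none

Check each pair by majority over 19 ballots:
Quinn–Pham: Pham 11–8.
Quinn vs Park: Quinn, 19–0.
Quinn vs Mbeki: 8 to 11, Mbeki.
Quinn vs Ivanov: Quinn wins 11–8.
Quinn vs Weber: Quinn is ranked higher on 1+3+2+2 = 8 ballots, Weber on 11. Weber wins 11–8.
Pham vs Park: Pham, 16–3.
Pham vs Mbeki: 3+8+2+2 = 15 for Pham, 4 for Mbeki — Pham by 15–4.
Pham vs Ivanov: Ivanov, 10–9.
Pham vs Weber: 16 to 3, Pham.
Park vs Mbeki: Park is ranked higher on 3+2 = 5 ballots, Mbeki on 14. Mbeki wins 14–5.
Park vs Ivanov: Park is ranked higher on 1+3 = 4 ballots, Ivanov on 15. Ivanov wins 15–4.
Park vs Weber: 8 to 11, Weber.
Mbeki–Ivanov: Ivanov 10–9.
Mbeki vs Weber: Mbeki wins 16–3.
Ivanov vs Weber: 16 to 3, Ivanov.
Every candidate loses at least once (Quinn loses to Pham; Pham loses to Ivanov; Park loses to Quinn; Mbeki loses to Pham; Ivanov loses to Quinn; Weber loses to Pham). The majority relation contains the cycle Quinn > Ivanov > Pham > Quinn, so there is no Condorcet winner.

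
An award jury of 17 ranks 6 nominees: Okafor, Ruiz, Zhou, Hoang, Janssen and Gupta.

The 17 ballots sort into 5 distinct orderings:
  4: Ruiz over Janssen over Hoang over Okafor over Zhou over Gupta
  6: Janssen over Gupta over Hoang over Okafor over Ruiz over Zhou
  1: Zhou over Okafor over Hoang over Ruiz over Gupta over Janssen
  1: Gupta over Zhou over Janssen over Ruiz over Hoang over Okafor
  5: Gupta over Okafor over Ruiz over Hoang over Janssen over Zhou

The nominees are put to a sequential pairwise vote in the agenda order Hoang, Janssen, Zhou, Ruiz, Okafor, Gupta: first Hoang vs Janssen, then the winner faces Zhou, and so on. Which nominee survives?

Round 1: Hoang vs Janssen — 6–11, Janssen advances.
Round 2: Janssen vs Zhou — 15–2, Janssen advances.
Round 3: Janssen vs Ruiz — 7–10, Ruiz advances.
Round 4: Ruiz vs Okafor — 5–12, Okafor advances.
Round 5: Okafor vs Gupta — 5–12, Gupta advances.
Gupta survives the agenda.

Gupta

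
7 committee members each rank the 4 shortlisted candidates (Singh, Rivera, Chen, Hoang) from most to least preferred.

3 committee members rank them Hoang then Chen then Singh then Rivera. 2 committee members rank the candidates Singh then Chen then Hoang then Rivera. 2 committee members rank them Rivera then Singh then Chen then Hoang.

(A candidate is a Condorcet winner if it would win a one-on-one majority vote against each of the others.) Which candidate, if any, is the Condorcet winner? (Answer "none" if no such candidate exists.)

Singh

Pairwise majorities:
Singh–Rivera: Singh 5–2.
Singh vs Chen: Singh, 4–3.
Singh vs Hoang: Singh, 4–3.
Rivera vs Chen: Chen wins 5–2.
Rivera vs Hoang: Hoang, 5–2.
Chen vs Hoang: Chen wins 4–3.
Singh beats each of Rivera, Chen, Hoang — Singh is the Condorcet winner.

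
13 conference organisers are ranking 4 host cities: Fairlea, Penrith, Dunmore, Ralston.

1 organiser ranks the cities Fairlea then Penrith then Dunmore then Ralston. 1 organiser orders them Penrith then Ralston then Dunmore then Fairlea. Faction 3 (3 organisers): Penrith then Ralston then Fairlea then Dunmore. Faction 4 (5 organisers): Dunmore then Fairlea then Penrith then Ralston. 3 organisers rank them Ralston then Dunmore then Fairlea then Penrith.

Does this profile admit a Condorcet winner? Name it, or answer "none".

none

Pairwise majorities:
Fairlea vs Penrith: Fairlea, 9–4.
Fairlea vs Dunmore: 1+3 = 4 for Fairlea, 9 for Dunmore — Dunmore by 9–4.
Fairlea vs Ralston: Ralston wins 7–6.
Penrith vs Dunmore: Dunmore, 8–5.
Penrith vs Ralston: Penrith, 10–3.
Dunmore–Ralston: Ralston 7–6.
Each city drops at least one matchup (Fairlea loses to Dunmore; Penrith loses to Fairlea; Dunmore loses to Ralston; Ralston loses to Penrith); the cycle Fairlea beats Penrith beats Ralston beats Fairlea rules out a Condorcet winner.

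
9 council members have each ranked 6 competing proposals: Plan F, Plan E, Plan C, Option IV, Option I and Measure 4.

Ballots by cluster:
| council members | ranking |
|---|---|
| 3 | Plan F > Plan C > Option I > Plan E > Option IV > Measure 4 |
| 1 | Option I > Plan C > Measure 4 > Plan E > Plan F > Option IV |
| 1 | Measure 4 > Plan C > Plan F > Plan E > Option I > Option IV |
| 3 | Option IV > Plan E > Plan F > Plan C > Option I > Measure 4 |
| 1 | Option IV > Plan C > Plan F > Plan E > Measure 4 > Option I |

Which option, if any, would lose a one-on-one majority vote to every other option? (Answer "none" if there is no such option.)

Pairwise majorities:
Plan F vs Plan E: Plan F, 5–4.
Plan F vs Plan C: Plan F is ranked higher on 3+3 = 6 ballots, Plan C on 3. Plan F wins 6–3.
Plan F vs Option IV: 3+1+1 = 5 for Plan F, 4 for Option IV — Plan F by 5–4.
Plan F vs Option I: Plan F preferred on 3+1+3+1 = 8 ballots; Plan F wins 8–1.
Plan F vs Measure 4: Plan F is ranked higher on 3+3+1 = 7 ballots, Measure 4 on 2. Plan F wins 7–2.
Plan E vs Plan C: Plan E is ranked higher on 3 ballots, Plan C on 6. Plan C wins 6–3.
Plan E vs Option IV: Plan E, 5–4.
Plan E–Option I: Plan E 5–4.
Plan E vs Measure 4: Plan E, 7–2.
Plan C vs Option IV: Plan C, 5–4.
Plan C vs Option I: Plan C is ranked higher on 3+1+3+1 = 8 ballots, Option I on 1. Plan C wins 8–1.
Plan C vs Measure 4: 3+1+3+1 = 8 for Plan C, 1 for Measure 4 — Plan C by 8–1.
Option IV vs Option I: 3+1 = 4 for Option IV, 5 for Option I — Option I by 5–4.
Option IV–Measure 4: Option IV 7–2.
Option I vs Measure 4: Option I wins 7–2.
Only Measure 4 has no wins; Measure 4 is the Condorcet loser.

Measure 4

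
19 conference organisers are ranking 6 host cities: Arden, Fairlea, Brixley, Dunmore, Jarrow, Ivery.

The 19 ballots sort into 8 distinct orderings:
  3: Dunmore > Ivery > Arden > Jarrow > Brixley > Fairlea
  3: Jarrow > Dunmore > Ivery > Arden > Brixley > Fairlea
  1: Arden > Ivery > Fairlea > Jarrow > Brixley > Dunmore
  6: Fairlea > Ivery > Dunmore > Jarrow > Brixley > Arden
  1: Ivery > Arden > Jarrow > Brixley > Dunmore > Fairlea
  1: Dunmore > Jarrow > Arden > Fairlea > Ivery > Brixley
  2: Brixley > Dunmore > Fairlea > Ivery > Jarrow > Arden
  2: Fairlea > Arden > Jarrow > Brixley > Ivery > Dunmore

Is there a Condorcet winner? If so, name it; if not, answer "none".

Pairwise majorities:
Arden vs Fairlea: Fairlea wins 10–9.
Arden vs Brixley: 11 to 8, Arden.
Arden–Dunmore: Dunmore 15–4.
Arden vs Jarrow: 3+1+1+2 = 7 for Arden, 12 for Jarrow — Jarrow by 12–7.
Arden vs Ivery: Ivery wins 15–4.
Fairlea vs Brixley: Fairlea wins 10–9.
Fairlea vs Dunmore: Fairlea is ranked higher on 1+6+2 = 9 ballots, Dunmore on 10. Dunmore wins 10–9.
Fairlea–Jarrow: Fairlea 11–8.
Fairlea vs Ivery: 11 to 8, Fairlea.
Brixley vs Dunmore: 6 to 13, Dunmore.
Brixley vs Jarrow: Brixley preferred on 2 ballots; Jarrow wins 17–2.
Brixley vs Ivery: 4 to 15, Ivery.
Dunmore vs Jarrow: Dunmore, 12–7.
Dunmore–Ivery: Ivery 10–9.
Jarrow vs Ivery: Ivery, 13–6.
No city is unbeaten: Arden loses to Fairlea; Fairlea loses to Dunmore; Brixley loses to Arden; Dunmore loses to Ivery; Jarrow loses to Fairlea; Ivery loses to Fairlea. In particular Fairlea → Ivery → Dunmore → Fairlea is a majority cycle — no Condorcet winner exists.

none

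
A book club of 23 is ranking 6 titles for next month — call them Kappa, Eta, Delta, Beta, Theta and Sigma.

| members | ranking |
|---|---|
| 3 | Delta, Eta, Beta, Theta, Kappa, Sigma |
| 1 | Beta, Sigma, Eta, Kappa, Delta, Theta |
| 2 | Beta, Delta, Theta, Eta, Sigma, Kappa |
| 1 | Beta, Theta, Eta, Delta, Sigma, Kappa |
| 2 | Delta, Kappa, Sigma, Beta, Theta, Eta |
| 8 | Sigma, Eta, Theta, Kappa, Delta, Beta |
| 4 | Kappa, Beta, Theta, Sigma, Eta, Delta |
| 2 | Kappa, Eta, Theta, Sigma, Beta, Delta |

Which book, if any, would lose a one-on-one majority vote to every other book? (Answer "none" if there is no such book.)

none

Pairwise majorities:
Kappa–Eta: Eta 15–8.
Kappa–Delta: Kappa 15–8.
Kappa vs Beta: 2+8+4+2 = 16 for Kappa, 7 for Beta — Kappa by 16–7.
Kappa vs Theta: 1+2+4+2 = 9 for Kappa, 14 for Theta — Theta by 14–9.
Kappa vs Sigma: Kappa preferred on 3+2+4+2 = 11 ballots; Sigma wins 12–11.
Eta vs Delta: 1+1+8+4+2 = 16 for Eta, 7 for Delta — Eta by 16–7.
Eta vs Beta: Eta is ranked higher on 3+8+2 = 13 ballots, Beta on 10. Eta wins 13–10.
Eta vs Theta: 14 to 9, Eta.
Eta vs Sigma: Eta preferred on 3+2+1+2 = 8 ballots; Sigma wins 15–8.
Delta vs Beta: 3+2+8 = 13 for Delta, 10 for Beta — Delta by 13–10.
Delta vs Theta: Delta is ranked higher on 3+1+2+2 = 8 ballots, Theta on 15. Theta wins 15–8.
Delta vs Sigma: 8 to 15, Sigma.
Beta vs Theta: Beta preferred on 3+1+2+1+2+4 = 13 ballots; Beta wins 13–10.
Beta vs Sigma: Sigma, 12–11.
Theta vs Sigma: Theta wins 12–11.
Each book has at least one pairwise win (Kappa beats Delta; Eta beats Kappa; Delta beats Beta; Beta beats Theta; Theta beats Kappa; Sigma beats Kappa) — no Condorcet loser.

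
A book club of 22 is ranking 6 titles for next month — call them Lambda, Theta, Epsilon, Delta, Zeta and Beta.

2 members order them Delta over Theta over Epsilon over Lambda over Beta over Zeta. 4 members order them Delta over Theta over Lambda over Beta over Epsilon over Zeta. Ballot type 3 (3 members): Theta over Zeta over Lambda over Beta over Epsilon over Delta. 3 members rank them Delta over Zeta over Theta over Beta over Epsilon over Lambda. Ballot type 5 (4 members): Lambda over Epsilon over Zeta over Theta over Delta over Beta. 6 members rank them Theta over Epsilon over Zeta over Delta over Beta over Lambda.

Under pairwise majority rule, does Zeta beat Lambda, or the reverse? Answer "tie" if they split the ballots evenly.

Zeta

Ballots ranking Zeta above Lambda: 3 + 3 + 6 = 12.
Ballots ranking Lambda above Zeta: 22 − 12 = 10.
Zeta wins the head-to-head 12–10.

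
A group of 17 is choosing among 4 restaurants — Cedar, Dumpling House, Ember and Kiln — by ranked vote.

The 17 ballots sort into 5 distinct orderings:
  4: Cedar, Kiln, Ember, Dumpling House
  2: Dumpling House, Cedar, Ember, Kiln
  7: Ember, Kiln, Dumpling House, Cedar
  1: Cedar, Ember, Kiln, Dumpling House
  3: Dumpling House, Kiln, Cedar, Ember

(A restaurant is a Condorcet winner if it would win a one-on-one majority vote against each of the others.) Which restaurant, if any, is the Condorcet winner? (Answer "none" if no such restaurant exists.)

none

Head-to-head results (17 friends):
Cedar vs Dumpling House: 5 to 12, Dumpling House.
Cedar vs Ember: 10 to 7, Cedar.
Cedar vs Kiln: Cedar is ranked higher on 4+2+1 = 7 ballots, Kiln on 10. Kiln wins 10–7.
Dumpling House vs Ember: Dumpling House is ranked higher on 2+3 = 5 ballots, Ember on 12. Ember wins 12–5.
Dumpling House vs Kiln: 5 to 12, Kiln.
Ember vs Kiln: Ember is ranked higher on 2+7+1 = 10 ballots, Kiln on 7. Ember wins 10–7.
Every restaurant loses at least once (Cedar loses to Dumpling House; Dumpling House loses to Ember; Ember loses to Cedar; Kiln loses to Ember). The majority relation contains the cycle Cedar → Ember → Dumpling House → Cedar, so there is no Condorcet winner.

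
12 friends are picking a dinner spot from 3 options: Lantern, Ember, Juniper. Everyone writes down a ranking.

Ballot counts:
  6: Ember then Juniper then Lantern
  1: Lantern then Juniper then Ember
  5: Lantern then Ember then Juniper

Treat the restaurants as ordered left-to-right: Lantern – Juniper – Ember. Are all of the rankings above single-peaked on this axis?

no

Axis positions: Lantern=1, Juniper=2, Ember=3.
Cluster 1 (peak Ember at position 3): ranking walks positions 3-2-1, expanding outward from the peak — single-peaked.
Cluster 2 (peak Lantern at position 1): ranking walks positions 1-2-3, expanding outward from the peak — single-peaked.
Cluster 3: ranking walks positions 1-3-2; Ember is ranked above Juniper even though Juniper lies between Ember and the peak Lantern on the axis — preferences dip and rise again. Not single-peaked.
Cluster 3 violates single-peakedness, so the profile is not single-peaked on this axis.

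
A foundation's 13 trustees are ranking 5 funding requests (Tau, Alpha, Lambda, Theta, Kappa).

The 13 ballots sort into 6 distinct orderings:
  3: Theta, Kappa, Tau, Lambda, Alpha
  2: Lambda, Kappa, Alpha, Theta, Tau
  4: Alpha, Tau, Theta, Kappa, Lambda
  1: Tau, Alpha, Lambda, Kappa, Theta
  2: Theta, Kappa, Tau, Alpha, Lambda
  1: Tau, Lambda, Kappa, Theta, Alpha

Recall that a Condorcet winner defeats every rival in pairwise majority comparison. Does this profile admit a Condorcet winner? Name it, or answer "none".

none

Head-to-head results (13 reviewers):
Tau vs Alpha: 3+1+2+1 = 7 for Tau, 6 for Alpha — Tau by 7–6.
Tau vs Lambda: Tau is ranked higher on 3+4+1+2+1 = 11 ballots, Lambda on 2. Tau wins 11–2.
Tau vs Theta: 4+1+1 = 6 for Tau, 7 for Theta — Theta by 7–6.
Tau vs Kappa: Tau preferred on 4+1+1 = 6 ballots; Kappa wins 7–6.
Alpha vs Lambda: Alpha is ranked higher on 4+1+2 = 7 ballots, Lambda on 6. Alpha wins 7–6.
Alpha vs Theta: 2+4+1 = 7 for Alpha, 6 for Theta — Alpha by 7–6.
Alpha vs Kappa: 5 to 8, Kappa.
Lambda vs Theta: 2+1+1 = 4 for Lambda, 9 for Theta — Theta by 9–4.
Lambda vs Kappa: 2+1+1 = 4 for Lambda, 9 for Kappa — Kappa by 9–4.
Theta vs Kappa: 3+4+2 = 9 for Theta, 4 for Kappa — Theta by 9–4.
No project is unbeaten: Tau loses to Theta; Alpha loses to Tau; Lambda loses to Tau; Theta loses to Alpha; Kappa loses to Theta. In particular Tau → Alpha → Theta → Tau is a majority cycle — no Condorcet winner exists.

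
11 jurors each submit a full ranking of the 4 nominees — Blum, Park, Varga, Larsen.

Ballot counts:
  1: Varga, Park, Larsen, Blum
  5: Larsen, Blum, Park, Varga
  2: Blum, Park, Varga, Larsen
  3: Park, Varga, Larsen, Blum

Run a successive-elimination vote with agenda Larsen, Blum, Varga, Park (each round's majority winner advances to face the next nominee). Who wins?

Park

Round 1: Larsen vs Blum — 9–2, Larsen advances.
Round 2: Larsen vs Varga — 5–6, Varga advances.
Round 3: Varga vs Park — 1–10, Park advances.
Park survives the agenda.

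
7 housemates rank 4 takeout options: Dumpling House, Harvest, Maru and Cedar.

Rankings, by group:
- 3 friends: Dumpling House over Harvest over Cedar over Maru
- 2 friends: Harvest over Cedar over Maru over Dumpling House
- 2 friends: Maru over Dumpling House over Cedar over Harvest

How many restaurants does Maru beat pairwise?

Maru against each rival (7 friends):
Maru vs Dumpling House: Maru preferred on 2+2 = 4 ballots; Maru wins 4–3.
Maru vs Harvest: Maru is ranked higher on 2 ballots, Harvest on 5. Harvest wins 5–2.
Maru vs Cedar: Cedar, 5–2.
Maru beats Dumpling House; loses to Harvest, Cedar — 1 pairwise win.

1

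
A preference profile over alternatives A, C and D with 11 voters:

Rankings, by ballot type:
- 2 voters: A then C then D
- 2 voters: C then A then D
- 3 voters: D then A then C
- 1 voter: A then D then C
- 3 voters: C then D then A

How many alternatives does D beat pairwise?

1

D against each rival (11 voters):
D vs A: 6 to 5, D.
D vs C: C, 7–4.
D beats A; loses to C — 1 pairwise win.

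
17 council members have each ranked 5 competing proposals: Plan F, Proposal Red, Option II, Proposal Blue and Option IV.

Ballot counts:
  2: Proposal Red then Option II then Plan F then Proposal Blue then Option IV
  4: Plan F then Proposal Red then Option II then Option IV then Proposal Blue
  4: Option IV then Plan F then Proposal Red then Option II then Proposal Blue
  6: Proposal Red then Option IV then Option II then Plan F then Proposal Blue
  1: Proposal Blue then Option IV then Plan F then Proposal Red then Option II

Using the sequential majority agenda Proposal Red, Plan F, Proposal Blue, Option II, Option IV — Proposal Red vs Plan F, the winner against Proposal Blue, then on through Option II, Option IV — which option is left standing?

Round 1: Proposal Red vs Plan F — 8–9, Plan F advances.
Round 2: Plan F vs Proposal Blue — 16–1, Plan F advances.
Round 3: Plan F vs Option II — 9–8, Plan F advances.
Round 4: Plan F vs Option IV — 6–11, Option IV advances.
The agenda winner is Option IV.

Option IV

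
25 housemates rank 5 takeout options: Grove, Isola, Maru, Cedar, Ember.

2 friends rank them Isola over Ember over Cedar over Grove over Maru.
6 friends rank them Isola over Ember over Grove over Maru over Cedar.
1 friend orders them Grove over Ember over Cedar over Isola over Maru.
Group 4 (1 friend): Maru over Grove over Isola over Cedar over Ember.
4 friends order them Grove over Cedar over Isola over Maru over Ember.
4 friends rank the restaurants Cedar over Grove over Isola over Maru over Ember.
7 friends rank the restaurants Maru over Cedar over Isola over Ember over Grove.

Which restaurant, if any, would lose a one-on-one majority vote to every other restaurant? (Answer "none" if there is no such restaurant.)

Pairwise majorities:
Grove vs Isola: Isola, 15–10.
Grove vs Maru: 17 to 8, Grove.
Grove vs Cedar: Cedar, 13–12.
Grove vs Ember: Grove is ranked higher on 1+1+4+4 = 10 ballots, Ember on 15. Ember wins 15–10.
Isola–Maru: Isola 17–8.
Isola vs Cedar: 2+6+1 = 9 for Isola, 16 for Cedar — Cedar by 16–9.
Isola vs Ember: Isola wins 24–1.
Maru vs Cedar: Maru, 14–11.
Maru vs Ember: Maru, 16–9.
Cedar–Ember: Cedar 16–9.
No restaurant is winless: Grove beats Maru; Isola beats Grove; Maru beats Cedar; Cedar beats Grove; Ember beats Grove. There is no Condorcet loser.

none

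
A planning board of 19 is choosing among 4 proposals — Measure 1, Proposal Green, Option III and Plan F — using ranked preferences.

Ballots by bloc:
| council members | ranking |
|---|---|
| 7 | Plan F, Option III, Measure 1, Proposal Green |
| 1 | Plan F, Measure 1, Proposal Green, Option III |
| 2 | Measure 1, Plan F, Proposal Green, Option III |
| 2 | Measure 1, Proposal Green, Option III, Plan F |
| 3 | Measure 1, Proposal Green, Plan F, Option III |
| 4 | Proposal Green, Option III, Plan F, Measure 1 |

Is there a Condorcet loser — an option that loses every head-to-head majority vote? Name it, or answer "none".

none

Pairwise majorities:
Measure 1 vs Proposal Green: 7+1+2+2+3 = 15 for Measure 1, 4 for Proposal Green — Measure 1 by 15–4.
Measure 1–Option III: Option III 11–8.
Measure 1 vs Plan F: 2+2+3 = 7 for Measure 1, 12 for Plan F — Plan F by 12–7.
Proposal Green–Option III: Proposal Green 12–7.
Proposal Green vs Plan F: Plan F, 10–9.
Option III vs Plan F: Plan F wins 13–6.
No option is winless: Measure 1 beats Proposal Green; Proposal Green beats Option III; Option III beats Measure 1; Plan F beats Measure 1. There is no Condorcet loser.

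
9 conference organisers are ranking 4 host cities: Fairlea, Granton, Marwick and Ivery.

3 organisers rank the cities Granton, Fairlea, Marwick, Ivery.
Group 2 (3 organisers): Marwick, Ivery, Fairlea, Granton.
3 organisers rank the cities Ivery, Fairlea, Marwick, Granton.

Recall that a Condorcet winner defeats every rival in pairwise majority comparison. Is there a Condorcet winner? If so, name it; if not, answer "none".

none

Check each pair by majority over 9 ballots:
Fairlea vs Granton: Fairlea, 6–3.
Fairlea vs Marwick: Fairlea wins 6–3.
Fairlea–Ivery: Ivery 6–3.
Granton vs Marwick: Marwick, 6–3.
Granton–Ivery: Ivery 6–3.
Marwick vs Ivery: Marwick, 6–3.
Every city loses at least once (Fairlea loses to Ivery; Granton loses to Fairlea; Marwick loses to Fairlea; Ivery loses to Marwick). The majority relation contains the cycle Fairlea → Marwick → Ivery → Fairlea, so there is no Condorcet winner.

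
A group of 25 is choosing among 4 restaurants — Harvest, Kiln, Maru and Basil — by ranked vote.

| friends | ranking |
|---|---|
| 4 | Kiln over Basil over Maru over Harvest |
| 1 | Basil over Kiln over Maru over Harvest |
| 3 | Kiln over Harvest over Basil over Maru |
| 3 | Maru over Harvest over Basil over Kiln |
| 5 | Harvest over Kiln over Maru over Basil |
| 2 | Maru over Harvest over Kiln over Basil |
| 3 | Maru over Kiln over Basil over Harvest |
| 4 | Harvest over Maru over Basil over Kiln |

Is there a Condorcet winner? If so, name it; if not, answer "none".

none

Check each pair by majority over 25 ballots:
Harvest vs Kiln: 14 to 11, Harvest.
Harvest vs Maru: Harvest preferred on 3+5+4 = 12 ballots; Maru wins 13–12.
Harvest vs Basil: 17 to 8, Harvest.
Kiln vs Maru: Kiln is ranked higher on 4+1+3+5 = 13 ballots, Maru on 12. Kiln wins 13–12.
Kiln vs Basil: 4+3+5+2+3 = 17 for Kiln, 8 for Basil — Kiln by 17–8.
Maru vs Basil: 17 to 8, Maru.
No restaurant is unbeaten: Harvest loses to Maru; Kiln loses to Harvest; Maru loses to Kiln; Basil loses to Harvest. In particular Harvest > Kiln > Maru > Harvest is a majority cycle — no Condorcet winner exists.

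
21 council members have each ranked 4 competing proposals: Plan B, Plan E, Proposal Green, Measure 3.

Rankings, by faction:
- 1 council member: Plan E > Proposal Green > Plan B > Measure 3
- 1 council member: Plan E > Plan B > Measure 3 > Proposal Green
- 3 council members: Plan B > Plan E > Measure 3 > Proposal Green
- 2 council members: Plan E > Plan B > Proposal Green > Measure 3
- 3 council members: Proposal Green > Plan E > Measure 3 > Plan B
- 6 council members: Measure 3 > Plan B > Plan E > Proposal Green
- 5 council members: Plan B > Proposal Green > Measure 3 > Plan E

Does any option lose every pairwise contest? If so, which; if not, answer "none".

Pairwise majorities:
Plan B vs Plan E: Plan B preferred on 3+6+5 = 14 ballots; Plan B wins 14–7.
Plan B vs Proposal Green: Plan B wins 17–4.
Plan B vs Measure 3: Plan B preferred on 1+1+3+2+5 = 12 ballots; Plan B wins 12–9.
Plan E vs Proposal Green: Plan E, 13–8.
Plan E vs Measure 3: Measure 3 wins 11–10.
Proposal Green vs Measure 3: Proposal Green is ranked higher on 1+2+3+5 = 11 ballots, Measure 3 on 10. Proposal Green wins 11–10.
Each option has at least one pairwise win (Plan B beats Plan E; Plan E beats Proposal Green; Proposal Green beats Measure 3; Measure 3 beats Plan E) — no Condorcet loser.

none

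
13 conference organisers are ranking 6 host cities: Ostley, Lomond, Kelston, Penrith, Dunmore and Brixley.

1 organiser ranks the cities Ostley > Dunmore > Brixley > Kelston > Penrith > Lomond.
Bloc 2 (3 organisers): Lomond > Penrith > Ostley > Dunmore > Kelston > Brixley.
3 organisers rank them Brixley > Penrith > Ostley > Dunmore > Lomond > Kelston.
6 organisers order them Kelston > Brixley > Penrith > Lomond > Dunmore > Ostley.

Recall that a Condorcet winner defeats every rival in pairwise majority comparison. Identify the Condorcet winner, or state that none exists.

Check each pair by majority over 13 ballots:
Ostley vs Lomond: 4 to 9, Lomond.
Ostley–Kelston: Ostley 7–6.
Ostley vs Penrith: 1 to 12, Penrith.
Ostley vs Dunmore: Ostley, 7–6.
Ostley vs Brixley: 1+3 = 4 for Ostley, 9 for Brixley — Brixley by 9–4.
Lomond vs Kelston: 6 to 7, Kelston.
Lomond–Penrith: Penrith 10–3.
Lomond vs Dunmore: Lomond wins 9–4.
Lomond vs Brixley: Brixley wins 10–3.
Kelston vs Penrith: Kelston, 7–6.
Kelston vs Dunmore: Dunmore, 7–6.
Kelston vs Brixley: 9 to 4, Kelston.
Penrith vs Dunmore: 3+3+6 = 12 for Penrith, 1 for Dunmore — Penrith by 12–1.
Penrith vs Brixley: 3 for Penrith, 10 for Brixley — Brixley by 10–3.
Dunmore vs Brixley: Brixley, 9–4.
No city is unbeaten: Ostley loses to Lomond; Lomond loses to Kelston; Kelston loses to Ostley; Penrith loses to Kelston; Dunmore loses to Ostley; Brixley loses to Kelston. In particular Ostley beats Kelston beats Lomond beats Ostley is a majority cycle — no Condorcet winner exists.

none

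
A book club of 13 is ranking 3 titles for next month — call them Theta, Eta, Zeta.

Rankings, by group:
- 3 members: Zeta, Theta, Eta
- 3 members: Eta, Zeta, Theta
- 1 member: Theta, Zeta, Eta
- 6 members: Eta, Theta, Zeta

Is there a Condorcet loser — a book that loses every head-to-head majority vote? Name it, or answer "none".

Zeta

Head-to-head results (13 members):
Theta vs Eta: 4 to 9, Eta.
Theta vs Zeta: Theta is ranked higher on 1+6 = 7 ballots, Zeta on 6. Theta wins 7–6.
Eta vs Zeta: 3+6 = 9 for Eta, 4 for Zeta — Eta by 9–4.
Zeta is beaten in every head-to-head and is the Condorcet loser.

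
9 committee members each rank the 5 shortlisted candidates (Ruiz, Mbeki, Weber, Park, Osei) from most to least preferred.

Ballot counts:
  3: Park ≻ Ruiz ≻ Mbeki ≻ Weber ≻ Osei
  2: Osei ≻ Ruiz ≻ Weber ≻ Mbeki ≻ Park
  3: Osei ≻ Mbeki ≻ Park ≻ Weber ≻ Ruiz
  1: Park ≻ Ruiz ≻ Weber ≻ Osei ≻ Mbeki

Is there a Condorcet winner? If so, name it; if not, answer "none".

Check each pair by majority over 9 ballots:
Ruiz vs Mbeki: 6 to 3, Ruiz.
Ruiz vs Weber: Ruiz preferred on 3+2+1 = 6 ballots; Ruiz wins 6–3.
Ruiz vs Park: 2 for Ruiz, 7 for Park — Park by 7–2.
Ruiz vs Osei: 4 to 5, Osei.
Mbeki vs Weber: Mbeki is ranked higher on 3+3 = 6 ballots, Weber on 3. Mbeki wins 6–3.
Mbeki vs Park: Mbeki is ranked higher on 2+3 = 5 ballots, Park on 4. Mbeki wins 5–4.
Mbeki vs Osei: Mbeki is ranked higher on 3 ballots, Osei on 6. Osei wins 6–3.
Weber vs Park: 2 to 7, Park.
Weber vs Osei: 3+1 = 4 for Weber, 5 for Osei — Osei by 5–4.
Park vs Osei: Park is ranked higher on 3+1 = 4 ballots, Osei on 5. Osei wins 5–4.
Only Osei has no losses; Osei is the Condorcet winner.

Osei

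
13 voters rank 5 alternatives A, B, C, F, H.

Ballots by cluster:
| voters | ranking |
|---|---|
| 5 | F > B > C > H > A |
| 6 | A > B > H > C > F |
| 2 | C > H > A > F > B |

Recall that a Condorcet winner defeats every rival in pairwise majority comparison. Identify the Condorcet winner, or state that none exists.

Head-to-head results (13 voters):
A vs B: A wins 8–5.
A–C: C 7–6.
A–F: A 8–5.
A–H: H 7–6.
B vs C: B, 11–2.
B vs F: F, 7–6.
B vs H: B wins 11–2.
C vs F: C wins 8–5.
C vs H: C, 7–6.
F vs H: H, 8–5.
Every alternative loses at least once (A loses to C; B loses to A; C loses to B; F loses to A; H loses to B). The majority relation contains the cycle A → B → C → A, so there is no Condorcet winner.

none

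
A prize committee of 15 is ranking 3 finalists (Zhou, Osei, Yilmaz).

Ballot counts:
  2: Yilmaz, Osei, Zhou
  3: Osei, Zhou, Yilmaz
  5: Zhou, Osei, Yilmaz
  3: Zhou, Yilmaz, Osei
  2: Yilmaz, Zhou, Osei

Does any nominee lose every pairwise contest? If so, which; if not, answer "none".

Yilmaz

Pairwise majorities:
Zhou vs Osei: Zhou, 10–5.
Zhou vs Yilmaz: 11 to 4, Zhou.
Osei vs Yilmaz: Osei preferred on 3+5 = 8 ballots; Osei wins 8–7.
Yilmaz is beaten in every head-to-head and is the Condorcet loser.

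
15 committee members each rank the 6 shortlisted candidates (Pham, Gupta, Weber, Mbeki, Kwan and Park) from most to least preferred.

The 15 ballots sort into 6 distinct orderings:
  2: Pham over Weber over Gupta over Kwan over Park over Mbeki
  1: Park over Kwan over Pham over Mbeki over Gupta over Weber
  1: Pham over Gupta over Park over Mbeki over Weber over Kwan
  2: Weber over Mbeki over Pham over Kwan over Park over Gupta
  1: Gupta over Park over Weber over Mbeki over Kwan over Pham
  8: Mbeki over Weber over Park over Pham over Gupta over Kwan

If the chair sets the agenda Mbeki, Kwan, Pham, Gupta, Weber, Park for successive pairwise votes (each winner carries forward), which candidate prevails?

Round 1: Mbeki vs Kwan — 12–3, Mbeki advances.
Round 2: Mbeki vs Pham — 11–4, Mbeki advances.
Round 3: Mbeki vs Gupta — 11–4, Mbeki advances.
Round 4: Mbeki vs Weber — 10–5, Mbeki advances.
Round 5: Mbeki vs Park — 10–5, Mbeki advances.
Mbeki survives the agenda.

Mbeki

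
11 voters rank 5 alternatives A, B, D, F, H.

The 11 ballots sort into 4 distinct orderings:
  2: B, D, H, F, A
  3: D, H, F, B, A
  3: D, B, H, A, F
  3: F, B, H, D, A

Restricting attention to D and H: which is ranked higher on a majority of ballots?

D

Ballots ranking D above H: 2 + 3 + 3 = 8.
Ballots ranking H above D: 11 − 8 = 3.
D wins the head-to-head 8–3.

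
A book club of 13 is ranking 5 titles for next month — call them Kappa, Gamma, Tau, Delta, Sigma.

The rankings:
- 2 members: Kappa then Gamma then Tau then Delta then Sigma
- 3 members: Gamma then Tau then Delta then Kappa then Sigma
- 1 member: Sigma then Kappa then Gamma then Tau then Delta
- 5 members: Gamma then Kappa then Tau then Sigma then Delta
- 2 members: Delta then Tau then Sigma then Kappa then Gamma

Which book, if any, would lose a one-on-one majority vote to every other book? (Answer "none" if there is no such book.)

Head-to-head results (13 members):
Kappa–Gamma: Gamma 8–5.
Kappa vs Tau: Kappa wins 8–5.
Kappa vs Delta: Kappa wins 8–5.
Kappa vs Sigma: Kappa is ranked higher on 2+3+5 = 10 ballots, Sigma on 3. Kappa wins 10–3.
Gamma vs Tau: Gamma is ranked higher on 2+3+1+5 = 11 ballots, Tau on 2. Gamma wins 11–2.
Gamma–Delta: Gamma 11–2.
Gamma–Sigma: Gamma 10–3.
Tau vs Delta: 2+3+1+5 = 11 for Tau, 2 for Delta — Tau by 11–2.
Tau–Sigma: Tau 12–1.
Delta vs Sigma: Delta is ranked higher on 2+3+2 = 7 ballots, Sigma on 6. Delta wins 7–6.
Sigma is beaten in every head-to-head and is the Condorcet loser.

Sigma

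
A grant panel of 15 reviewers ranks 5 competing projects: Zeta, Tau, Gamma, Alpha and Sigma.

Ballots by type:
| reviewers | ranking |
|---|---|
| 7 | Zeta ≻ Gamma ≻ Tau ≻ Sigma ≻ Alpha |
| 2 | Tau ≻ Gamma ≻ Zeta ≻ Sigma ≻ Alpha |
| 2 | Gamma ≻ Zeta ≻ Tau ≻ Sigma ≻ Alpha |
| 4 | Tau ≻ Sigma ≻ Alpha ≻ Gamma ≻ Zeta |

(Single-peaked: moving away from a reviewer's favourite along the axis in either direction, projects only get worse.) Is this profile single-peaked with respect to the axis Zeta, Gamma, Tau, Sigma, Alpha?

yes

Axis positions: Zeta=1, Gamma=2, Tau=3, Sigma=4, Alpha=5.
Type 1 (peak Zeta at position 1): ranking walks positions 1-2-3-4-5, expanding outward from the peak — single-peaked.
Type 2 (peak Tau at position 3): ranking walks positions 3-2-1-4-5, expanding outward from the peak — single-peaked.
Type 3 (peak Gamma at position 2): ranking walks positions 2-1-3-4-5, expanding outward from the peak — single-peaked.
Type 4 (peak Tau at position 3): ranking walks positions 3-4-5-2-1, expanding outward from the peak — single-peaked.
Every ranking is single-peaked on this axis.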